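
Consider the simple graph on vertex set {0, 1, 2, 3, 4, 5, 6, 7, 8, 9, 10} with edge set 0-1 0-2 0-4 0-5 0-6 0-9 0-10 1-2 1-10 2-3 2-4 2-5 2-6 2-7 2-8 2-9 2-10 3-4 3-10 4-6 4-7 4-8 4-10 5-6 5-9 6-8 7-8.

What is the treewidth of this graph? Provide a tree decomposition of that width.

Each bag holds 4 vertices, so the decomposition has width 3, which upper-bounds the treewidth. On the other hand G contains the 4-clique {0, 1, 2, 10}. A clique must lie in a single bag of any decomposition, so no decomposition can have width below 3. The upper and lower bounds meet at 3, so that is the treewidth.

Treewidth 3.
One such decomposition:
Bags: B1 = {0, 2, 5, 6}  B2 = {0, 2, 4, 6}  B3 = {0, 2, 4, 10}  B4 = {0, 2, 5, 9}  B5 = {0, 1, 2, 10}  B6 = {2, 4, 6, 8}  B7 = {2, 4, 7, 8}  B8 = {2, 3, 4, 10}
Tree: B1–B2, B2–B3, B1–B4, B3–B5, B2–B6, B6–B7, B3–B8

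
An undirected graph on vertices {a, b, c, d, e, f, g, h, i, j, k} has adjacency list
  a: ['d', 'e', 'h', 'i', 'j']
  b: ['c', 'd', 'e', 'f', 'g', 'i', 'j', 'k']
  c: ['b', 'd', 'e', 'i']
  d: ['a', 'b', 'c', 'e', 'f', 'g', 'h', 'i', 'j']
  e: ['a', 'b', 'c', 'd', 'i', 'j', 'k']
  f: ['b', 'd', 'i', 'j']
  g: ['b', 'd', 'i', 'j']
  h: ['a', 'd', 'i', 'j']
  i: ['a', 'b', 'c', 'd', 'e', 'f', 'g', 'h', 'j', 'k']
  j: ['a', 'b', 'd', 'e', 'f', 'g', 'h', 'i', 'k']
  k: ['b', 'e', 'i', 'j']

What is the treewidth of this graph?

4

A width-4 tree decomposition is:
Bags: B1 = {b, c, d, e, i}  B2 = {b, d, e, i, j}  B3 = {a, d, e, i, j}  B4 = {a, d, h, i, j}  B5 = {b, d, g, i, j}  B6 = {b, e, i, j, k}  B7 = {b, d, f, i, j}
Tree: B1–B2, B2–B3, B3–B4, B2–B5, B2–B6, B5–B7
The largest bag has 5 vertices, giving width 4; this decomposition certifies tw(G) ≤ 4. On the other hand G contains the 5-clique {a, d, h, i, j}. A clique must lie in a single bag of any decomposition, so no decomposition can have width below 4. Combining the bounds, tw(G) = 4.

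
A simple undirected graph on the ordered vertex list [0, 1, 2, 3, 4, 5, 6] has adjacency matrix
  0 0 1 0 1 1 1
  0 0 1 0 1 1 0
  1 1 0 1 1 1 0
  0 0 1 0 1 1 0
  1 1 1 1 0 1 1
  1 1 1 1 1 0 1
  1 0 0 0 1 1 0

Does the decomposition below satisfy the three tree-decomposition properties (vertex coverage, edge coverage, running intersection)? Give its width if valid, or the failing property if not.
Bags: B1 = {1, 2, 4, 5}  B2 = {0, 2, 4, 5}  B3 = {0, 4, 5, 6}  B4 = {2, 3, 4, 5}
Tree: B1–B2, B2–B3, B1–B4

Yes; width 3.

Vertex coverage: the bags together contain {0, 1, 2, 3, 4, 5, 6}, the full vertex set. Edge coverage: each edge of G has both endpoints in at least one bag. Running intersection: for every vertex, the bags containing it form a connected subtree. All three properties hold, so this is a valid tree decomposition of width max|bag| − 1 = 3, and hence tw(G) ≤ 3.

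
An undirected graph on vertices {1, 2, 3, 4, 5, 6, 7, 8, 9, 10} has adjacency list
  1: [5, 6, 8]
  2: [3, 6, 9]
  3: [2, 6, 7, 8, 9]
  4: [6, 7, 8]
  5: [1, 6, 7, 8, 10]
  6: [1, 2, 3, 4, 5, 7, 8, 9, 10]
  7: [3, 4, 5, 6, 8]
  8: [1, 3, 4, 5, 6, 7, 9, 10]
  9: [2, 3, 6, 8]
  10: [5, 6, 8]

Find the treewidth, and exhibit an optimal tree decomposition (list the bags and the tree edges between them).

Treewidth 3.
Bags: B1 = {5, 6, 7, 8}  B2 = {1, 5, 6, 8}  B3 = {4, 6, 7, 8}  B4 = {3, 6, 7, 8}  B5 = {3, 6, 8, 9}  B6 = {5, 6, 8, 10}  B7 = {2, 3, 6, 9}
Tree: B1–B2, B1–B3, B3–B4, B4–B5, B1–B6, B5–B7

Each bag holds 4 vertices, so the decomposition has width 3, which upper-bounds the treewidth. For the lower bound, the 4 vertices {3, 6, 8, 9} are pairwise adjacent, and any tree decomposition puts a clique entirely inside one bag — forcing width ≥ 3. Therefore the treewidth is 3.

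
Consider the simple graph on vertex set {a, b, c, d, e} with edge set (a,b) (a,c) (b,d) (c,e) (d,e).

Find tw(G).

A width-2 tree decomposition is:
Bags: B1 = {a, b, d}  B2 = {a, d, e}  B3 = {a, c, e}
Tree: B1–B2, B2–B3
Every bag has size at most 3, so the width is 3 − 1 = 2 and tw(G) ≤ 2. Since a–b–d–e–c–a is a cycle in G, G is not acyclic. Forests are exactly the graphs of treewidth ≤ 1, so tw(G) ≥ 2. Hence tw(G) = 2 exactly.

2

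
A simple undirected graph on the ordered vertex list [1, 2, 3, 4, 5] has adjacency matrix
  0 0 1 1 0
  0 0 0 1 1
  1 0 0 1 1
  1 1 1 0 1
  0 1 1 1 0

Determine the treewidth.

2

A width-2 tree decomposition is:
Bags: B1 = {3, 4, 5}  B2 = {1, 3, 4}  B3 = {2, 4, 5}
Tree: B1–B2, B1–B3
The largest bag has 3 vertices, giving width 2; this decomposition certifies tw(G) ≤ 2. Conversely, {2, 4, 5} is a clique of size 3, and the vertices of any clique must share a bag in every tree decomposition; so some bag has ≥ 3 vertices and tw(G) ≥ 2. Hence tw(G) = 2 exactly.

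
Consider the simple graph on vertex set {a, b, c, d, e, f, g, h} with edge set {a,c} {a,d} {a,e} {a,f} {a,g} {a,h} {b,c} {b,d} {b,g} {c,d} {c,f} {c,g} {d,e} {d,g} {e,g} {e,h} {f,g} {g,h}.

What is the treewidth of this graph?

A width-3 tree decomposition is:
Bags: B1 = {a, c, f, g}  B2 = {a, c, d, g}  B3 = {a, d, e, g}  B4 = {b, c, d, g}  B5 = {a, e, g, h}
Tree: B1–B2, B2–B3, B2–B4, B3–B5
The largest bag has 4 vertices, giving width 3; this decomposition certifies tw(G) ≤ 3. Conversely, {a, d, e, g} is a clique of size 4, and the vertices of any clique must share a bag in every tree decomposition; so some bag has ≥ 4 vertices and tw(G) ≥ 3. Hence tw(G) = 3 exactly.

3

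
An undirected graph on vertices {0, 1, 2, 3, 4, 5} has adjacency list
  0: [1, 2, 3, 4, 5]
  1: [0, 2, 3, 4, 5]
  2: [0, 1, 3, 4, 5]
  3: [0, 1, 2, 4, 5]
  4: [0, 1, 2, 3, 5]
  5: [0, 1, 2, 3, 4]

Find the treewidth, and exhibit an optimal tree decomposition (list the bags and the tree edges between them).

A single bag containing all 6 vertices is trivially a valid decomposition of width 5. Conversely, {0, 1, 2, 3, 4, 5} is a clique of size 6, and the vertices of any clique must share a bag in every tree decomposition; so some bag has ≥ 6 vertices and tw(G) ≥ 5. Hence tw(G) = 5 exactly.

Treewidth 5.
One optimal decomposition is:
Bags: B1 = {0, 1, 2, 3, 4, 5}
Tree: (single bag)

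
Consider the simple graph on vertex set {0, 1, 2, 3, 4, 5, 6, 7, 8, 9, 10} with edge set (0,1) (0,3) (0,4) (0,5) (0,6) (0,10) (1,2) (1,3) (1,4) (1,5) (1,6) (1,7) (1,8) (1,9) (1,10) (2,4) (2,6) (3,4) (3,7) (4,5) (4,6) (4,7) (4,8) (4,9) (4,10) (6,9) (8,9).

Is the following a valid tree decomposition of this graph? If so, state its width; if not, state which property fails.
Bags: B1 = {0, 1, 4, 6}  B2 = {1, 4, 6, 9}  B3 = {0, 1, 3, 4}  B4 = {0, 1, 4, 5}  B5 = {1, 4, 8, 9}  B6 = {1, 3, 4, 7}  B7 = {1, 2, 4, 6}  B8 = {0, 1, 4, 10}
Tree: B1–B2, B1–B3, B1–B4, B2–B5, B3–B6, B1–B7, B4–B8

Yes; width 3.

Vertex coverage: the bags together contain {0, 1, 2, 3, 4, 5, 6, 7, 8, 9, 10}, the full vertex set. Edge coverage: each edge of G has both endpoints in at least one bag. Running intersection: for every vertex, the bags containing it form a connected subtree. All three properties hold, so this is a valid tree decomposition of width max|bag| − 1 = 3, and hence tw(G) ≤ 3.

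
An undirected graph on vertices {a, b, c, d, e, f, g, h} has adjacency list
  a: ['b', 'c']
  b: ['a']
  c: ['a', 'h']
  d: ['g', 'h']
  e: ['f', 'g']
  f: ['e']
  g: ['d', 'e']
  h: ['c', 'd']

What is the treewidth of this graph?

1

A width-1 tree decomposition is:
Bags: B1 = {a, b}  B2 = {a, c}  B3 = {c, h}  B4 = {d, h}  B5 = {d, g}  B6 = {e, g}  B7 = {e, f}
Tree: B1–B2, B2–B3, B3–B4, B4–B5, B5–B6, B6–B7
Each bag holds 2 vertices, so the decomposition has width 1, which upper-bounds the treewidth. Any graph with an edge has treewidth ≥ 1, and G has the edge b–a. The upper and lower bounds meet at 1, so that is the treewidth.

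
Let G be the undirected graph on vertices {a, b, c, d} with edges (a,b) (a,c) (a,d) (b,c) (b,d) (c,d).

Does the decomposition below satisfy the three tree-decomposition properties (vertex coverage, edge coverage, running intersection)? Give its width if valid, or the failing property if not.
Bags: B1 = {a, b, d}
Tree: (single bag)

A tree decomposition must satisfy three properties: every vertex lies in some bag; for every edge, both endpoints lie together in some bag; and for every vertex, the bags containing it form a connected subtree. Here vertex c appears in no bag, so the decomposition is invalid.

No — vertex c appears in no bag.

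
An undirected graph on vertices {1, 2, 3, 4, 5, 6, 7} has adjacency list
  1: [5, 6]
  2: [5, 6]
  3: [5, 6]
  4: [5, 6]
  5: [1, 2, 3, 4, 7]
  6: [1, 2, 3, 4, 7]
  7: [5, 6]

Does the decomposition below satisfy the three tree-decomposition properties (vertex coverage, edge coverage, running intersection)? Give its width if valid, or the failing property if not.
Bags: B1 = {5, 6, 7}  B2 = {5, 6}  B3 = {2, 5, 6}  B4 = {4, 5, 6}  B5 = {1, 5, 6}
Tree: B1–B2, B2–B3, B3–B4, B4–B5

No — vertex 3 appears in no bag.

A tree decomposition must satisfy three properties: every vertex lies in some bag; for every edge, both endpoints lie together in some bag; and for every vertex, the bags containing it form a connected subtree. Here vertex 3 appears in no bag, so the decomposition is invalid.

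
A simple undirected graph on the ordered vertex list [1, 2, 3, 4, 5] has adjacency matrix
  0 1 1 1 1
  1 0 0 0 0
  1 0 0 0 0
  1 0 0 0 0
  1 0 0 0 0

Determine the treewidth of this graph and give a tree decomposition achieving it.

Treewidth 1.
One optimal decomposition is:
Bags: B1 = {1, 3}  B2 = {1, 2}  B3 = {1, 4}  B4 = {1, 5}
Tree: B1–B2, B2–B3, B1–B4

Every bag has size at most 2, so the width is 2 − 1 = 1 and tw(G) ≤ 1. Since G has at least one edge (e.g. 1–3), it is not an edgeless graph, so tw(G) ≥ 1. The upper and lower bounds meet at 1, so that is the treewidth.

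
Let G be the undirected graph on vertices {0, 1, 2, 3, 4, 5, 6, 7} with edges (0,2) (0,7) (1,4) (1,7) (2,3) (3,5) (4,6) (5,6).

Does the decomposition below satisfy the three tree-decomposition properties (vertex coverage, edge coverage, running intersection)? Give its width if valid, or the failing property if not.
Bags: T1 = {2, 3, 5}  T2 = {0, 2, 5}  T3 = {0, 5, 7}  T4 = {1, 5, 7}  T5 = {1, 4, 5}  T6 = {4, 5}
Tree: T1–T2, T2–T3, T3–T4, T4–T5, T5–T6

A tree decomposition must satisfy three properties: every vertex lies in some bag; for every edge, both endpoints lie together in some bag; and for every vertex, the bags containing it form a connected subtree. Here vertex 6 appears in no bag, so the decomposition is invalid.

No — vertex 6 appears in no bag.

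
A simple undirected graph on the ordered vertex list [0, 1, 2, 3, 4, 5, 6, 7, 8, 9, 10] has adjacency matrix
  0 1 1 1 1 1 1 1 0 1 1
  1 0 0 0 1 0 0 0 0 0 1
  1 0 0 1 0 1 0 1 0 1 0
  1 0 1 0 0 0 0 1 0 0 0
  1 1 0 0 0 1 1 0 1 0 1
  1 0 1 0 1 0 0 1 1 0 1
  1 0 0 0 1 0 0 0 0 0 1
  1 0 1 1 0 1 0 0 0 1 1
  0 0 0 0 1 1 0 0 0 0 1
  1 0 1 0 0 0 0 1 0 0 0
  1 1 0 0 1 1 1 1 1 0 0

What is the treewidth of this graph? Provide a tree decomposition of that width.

The largest bag has 4 vertices, giving width 3; this decomposition certifies tw(G) ≤ 3. For the lower bound, the 4 vertices {0, 1, 4, 10} are pairwise adjacent, and any tree decomposition puts a clique entirely inside one bag — forcing width ≥ 3. The upper and lower bounds meet at 3, so that is the treewidth.

Treewidth 3.
One such decomposition:
Bags: B1 = {0, 5, 7, 10}  B2 = {0, 2, 5, 7}  B3 = {0, 4, 5, 10}  B4 = {0, 1, 4, 10}  B5 = {0, 2, 7, 9}  B6 = {0, 4, 6, 10}  B7 = {0, 2, 3, 7}  B8 = {4, 5, 8, 10}
Tree: B1–B2, B1–B3, B3–B4, B2–B5, B4–B6, B2–B7, B3–B8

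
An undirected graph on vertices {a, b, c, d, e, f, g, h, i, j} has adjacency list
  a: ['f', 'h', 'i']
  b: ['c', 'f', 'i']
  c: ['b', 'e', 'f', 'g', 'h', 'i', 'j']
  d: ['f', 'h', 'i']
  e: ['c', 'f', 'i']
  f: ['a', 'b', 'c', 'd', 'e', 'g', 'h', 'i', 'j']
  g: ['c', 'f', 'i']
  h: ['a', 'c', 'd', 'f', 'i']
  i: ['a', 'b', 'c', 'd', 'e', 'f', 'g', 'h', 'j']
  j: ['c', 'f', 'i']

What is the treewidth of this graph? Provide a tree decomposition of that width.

Treewidth 3.
Bags: B1 = {c, f, i, j}  B2 = {b, c, f, i}  B3 = {c, f, h, i}  B4 = {d, f, h, i}  B5 = {a, f, h, i}  B6 = {c, e, f, i}  B7 = {c, f, g, i}
Tree: B1–B2, B1–B3, B3–B4, B4–B5, B1–B6, B1–B7

Every bag has size at most 4, so the width is 4 − 1 = 3 and tw(G) ≤ 3. For the lower bound, the 4 vertices {d, f, h, i} are pairwise adjacent, and any tree decomposition puts a clique entirely inside one bag — forcing width ≥ 3. Combining the bounds, tw(G) = 3.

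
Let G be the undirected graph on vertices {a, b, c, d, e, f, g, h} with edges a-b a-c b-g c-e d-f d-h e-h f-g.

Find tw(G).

A width-2 tree decomposition is:
Bags: B1 = {b, f, g}  B2 = {b, d, f}  B3 = {b, d, h}  B4 = {b, e, h}  B5 = {b, c, e}  B6 = {a, b, c}
Tree: B1–B2, B2–B3, B3–B4, B4–B5, B5–B6
The largest bag has 3 vertices, giving width 2; this decomposition certifies tw(G) ≤ 2. The edges b–g–f–d–h–e–c–a–b form a cycle, so G is not a tree and its treewidth is at least 2. Hence tw(G) = 2 exactly.

2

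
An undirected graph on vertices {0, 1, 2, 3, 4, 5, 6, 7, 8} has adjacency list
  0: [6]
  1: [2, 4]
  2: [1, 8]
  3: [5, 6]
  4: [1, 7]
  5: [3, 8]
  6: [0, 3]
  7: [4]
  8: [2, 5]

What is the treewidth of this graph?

A width-1 tree decomposition is:
Bags: B1 = {4, 7}  B2 = {1, 4}  B3 = {1, 2}  B4 = {2, 8}  B5 = {5, 8}  B6 = {3, 5}  B7 = {3, 6}  B8 = {0, 6}
Tree: B1–B2, B2–B3, B3–B4, B4–B5, B5–B6, B6–B7, B7–B8
The largest bag has 2 vertices, giving width 1; this decomposition certifies tw(G) ≤ 1. Since G has at least one edge (e.g. 7–4), it is not an edgeless graph, so tw(G) ≥ 1. The upper and lower bounds meet at 1, so that is the treewidth.

1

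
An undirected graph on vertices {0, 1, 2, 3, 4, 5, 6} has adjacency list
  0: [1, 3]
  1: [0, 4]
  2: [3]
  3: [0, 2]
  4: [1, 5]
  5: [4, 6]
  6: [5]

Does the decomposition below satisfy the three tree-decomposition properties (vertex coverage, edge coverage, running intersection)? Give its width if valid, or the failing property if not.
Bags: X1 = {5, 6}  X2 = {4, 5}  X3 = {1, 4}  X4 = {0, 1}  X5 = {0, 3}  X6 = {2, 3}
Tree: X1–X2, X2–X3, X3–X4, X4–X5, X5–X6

Checking the three conditions: (i) the bags cover all of {0, 1, 2, 3, 4, 5, 6}; (ii) for each edge, some bag contains both endpoints; (iii) the bags containing any fixed vertex form a subtree. All hold, so the decomposition is valid with width 2 − 1 = 1.

Yes; width 1.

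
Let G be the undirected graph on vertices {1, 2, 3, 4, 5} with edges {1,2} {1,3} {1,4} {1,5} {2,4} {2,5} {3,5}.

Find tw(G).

2

A width-2 tree decomposition is:
Bags: B1 = {1, 2, 5}  B2 = {1, 2, 4}  B3 = {1, 3, 5}
Tree: B1–B2, B1–B3
Every bag has size at most 3, so the width is 3 − 1 = 2 and tw(G) ≤ 2. For the lower bound, the 3 vertices {1, 2, 4} are pairwise adjacent, and any tree decomposition puts a clique entirely inside one bag — forcing width ≥ 2. Hence tw(G) = 2 exactly.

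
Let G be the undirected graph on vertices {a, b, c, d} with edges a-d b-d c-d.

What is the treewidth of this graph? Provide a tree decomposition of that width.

Treewidth 1.
One optimal decomposition is:
Bags: B1 = {c, d}  B2 = {a, d}  B3 = {b, d}
Tree: B1–B2, B2–B3

Every bag has size at most 2, so the width is 2 − 1 = 1 and tw(G) ≤ 1. Any graph with an edge has treewidth ≥ 1, and G has the edge d–c. Therefore the treewidth is 1.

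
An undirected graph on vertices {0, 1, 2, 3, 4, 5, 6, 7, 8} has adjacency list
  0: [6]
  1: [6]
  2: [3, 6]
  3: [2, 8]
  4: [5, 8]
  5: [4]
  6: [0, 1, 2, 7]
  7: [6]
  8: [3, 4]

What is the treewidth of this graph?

1

A width-1 tree decomposition is:
Bags: B1 = {1, 6}  B2 = {6, 7}  B3 = {2, 6}  B4 = {2, 3}  B5 = {3, 8}  B6 = {4, 8}  B7 = {4, 5}  B8 = {0, 6}
Tree: B1–B2, B1–B3, B3–B4, B4–B5, B5–B6, B6–B7, B3–B8
The largest bag has 2 vertices, giving width 1; this decomposition certifies tw(G) ≤ 1. Since G has at least one edge (e.g. 6–1), it is not an edgeless graph, so tw(G) ≥ 1. Combining the bounds, tw(G) = 1.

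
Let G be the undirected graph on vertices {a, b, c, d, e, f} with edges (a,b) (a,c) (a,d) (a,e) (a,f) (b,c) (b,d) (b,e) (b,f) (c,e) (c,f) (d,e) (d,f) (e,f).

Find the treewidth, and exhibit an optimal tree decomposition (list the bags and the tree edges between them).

Every bag has size at most 5, so the width is 5 − 1 = 4 and tw(G) ≤ 4. Conversely, {a, b, d, e, f} is a clique of size 5, and the vertices of any clique must share a bag in every tree decomposition; so some bag has ≥ 5 vertices and tw(G) ≥ 4. Therefore the treewidth is 4.

Treewidth 4.
One such decomposition:
Bags: B1 = {a, b, d, e, f}  B2 = {a, b, c, e, f}
Tree: B1–B2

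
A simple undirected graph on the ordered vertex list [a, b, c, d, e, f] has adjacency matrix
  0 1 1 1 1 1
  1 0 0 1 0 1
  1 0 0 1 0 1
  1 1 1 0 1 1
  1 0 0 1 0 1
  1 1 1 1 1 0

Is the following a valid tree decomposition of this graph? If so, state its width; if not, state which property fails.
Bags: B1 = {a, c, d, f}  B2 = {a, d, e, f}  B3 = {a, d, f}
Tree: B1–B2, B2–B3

No — vertex b appears in no bag.

A tree decomposition must satisfy three properties: every vertex lies in some bag; for every edge, both endpoints lie together in some bag; and for every vertex, the bags containing it form a connected subtree. Here vertex b appears in no bag, so the decomposition is invalid.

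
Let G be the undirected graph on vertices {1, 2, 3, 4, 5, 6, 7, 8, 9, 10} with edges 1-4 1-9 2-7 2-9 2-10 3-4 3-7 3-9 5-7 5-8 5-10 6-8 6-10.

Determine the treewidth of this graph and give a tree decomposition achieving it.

Every bag has size at most 3, so the width is 3 − 1 = 2 and tw(G) ≤ 2. For the lower bound, G contains the cycle 1–4–3–9–1, so G is not a forest; only forests have treewidth ≤ 1, hence tw(G) ≥ 2. The upper and lower bounds meet at 2, so that is the treewidth.

Treewidth 2.
One optimal decomposition is:
Bags: B1 = {1, 4, 9}  B2 = {3, 4, 9}  B3 = {2, 3, 9}  B4 = {2, 3, 7}  B5 = {2, 7, 10}  B6 = {5, 7, 10}  B7 = {5, 6, 10}  B8 = {5, 6, 8}
Tree: B1–B2, B2–B3, B3–B4, B4–B5, B5–B6, B6–B7, B7–B8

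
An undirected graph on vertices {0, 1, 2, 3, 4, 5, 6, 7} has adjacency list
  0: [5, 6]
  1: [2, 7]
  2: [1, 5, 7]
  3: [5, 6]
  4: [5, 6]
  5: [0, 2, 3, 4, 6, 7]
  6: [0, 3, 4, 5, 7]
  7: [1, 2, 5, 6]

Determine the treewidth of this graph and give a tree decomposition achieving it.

Each bag holds 3 vertices, so the decomposition has width 2, which upper-bounds the treewidth. On the other hand G contains the 3-clique {1, 2, 7}. A clique must lie in a single bag of any decomposition, so no decomposition can have width below 2. The upper and lower bounds meet at 2, so that is the treewidth.

Treewidth 2.
One optimal decomposition is:
Bags: B1 = {5, 6, 7}  B2 = {2, 5, 7}  B3 = {1, 2, 7}  B4 = {0, 5, 6}  B5 = {3, 5, 6}  B6 = {4, 5, 6}
Tree: B1–B2, B2–B3, B1–B4, B1–B5, B5–B6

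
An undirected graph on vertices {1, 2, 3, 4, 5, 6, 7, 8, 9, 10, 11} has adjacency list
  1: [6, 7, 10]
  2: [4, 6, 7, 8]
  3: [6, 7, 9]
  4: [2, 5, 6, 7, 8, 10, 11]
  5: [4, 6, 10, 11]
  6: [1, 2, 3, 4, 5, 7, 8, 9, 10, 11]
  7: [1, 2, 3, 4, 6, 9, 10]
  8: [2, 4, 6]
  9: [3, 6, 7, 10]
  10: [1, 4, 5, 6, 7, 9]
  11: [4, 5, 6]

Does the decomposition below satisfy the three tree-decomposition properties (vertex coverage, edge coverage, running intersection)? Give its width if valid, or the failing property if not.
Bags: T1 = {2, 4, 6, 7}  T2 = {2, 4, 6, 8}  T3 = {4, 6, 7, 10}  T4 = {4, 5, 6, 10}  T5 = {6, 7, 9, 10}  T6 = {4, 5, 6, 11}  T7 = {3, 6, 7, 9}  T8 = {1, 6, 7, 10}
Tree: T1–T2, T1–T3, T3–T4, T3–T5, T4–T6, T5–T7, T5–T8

Yes; width 3.

Every vertex of G appears in some bag (union = {1, 2, 3, 4, 5, 6, 7, 8, 9, 10, 11}); every edge is covered by a bag; and for each vertex v the set of bags containing v is connected in the bag tree. The decomposition is therefore valid. The largest bag has 4 vertices, so the width is 3.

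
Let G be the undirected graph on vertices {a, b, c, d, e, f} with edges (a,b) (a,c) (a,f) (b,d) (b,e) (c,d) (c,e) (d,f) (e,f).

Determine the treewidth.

A width-3 tree decomposition is:
Bags: B1 = {b, c, e, f}  B2 = {b, c, d, f}  B3 = {a, b, c, f}
Tree: B1–B2, B2–B3
The largest bag has 4 vertices, giving width 3; this decomposition certifies tw(G) ≤ 3. For the lower bound: the 4 vertex sets {c,e}, {b,d}, {f}, {a} are disjoint, each induces a connected subgraph, and every pair is joined by at least one edge of G. Contracting each set to a single vertex therefore yields K_{4} as a minor, and since treewidth is minor-monotone, tw(G) ≥ tw(K_{4}) = 3. Hence tw(G) = 3 exactly.

3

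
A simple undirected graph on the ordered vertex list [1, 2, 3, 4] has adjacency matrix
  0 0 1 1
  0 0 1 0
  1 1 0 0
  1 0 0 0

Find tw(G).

1

A width-1 tree decomposition is:
Bags: B1 = {1, 3}  B2 = {1, 4}  B3 = {2, 3}
Tree: B1–B2, B1–B3
Each bag holds 2 vertices, so the decomposition has width 1, which upper-bounds the treewidth. Any graph with an edge has treewidth ≥ 1, and G has the edge 1–3. Therefore the treewidth is 1.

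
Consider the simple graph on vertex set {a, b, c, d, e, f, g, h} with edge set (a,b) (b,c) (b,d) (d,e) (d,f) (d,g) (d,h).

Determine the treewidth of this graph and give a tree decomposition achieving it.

Treewidth 1.
One optimal decomposition is:
Bags: B1 = {b, d}  B2 = {d, g}  B3 = {d, e}  B4 = {a, b}  B5 = {d, f}  B6 = {d, h}  B7 = {b, c}
Tree: B1–B2, B1–B3, B1–B4, B2–B5, B5–B6, B4–B7

Every bag has size at most 2, so the width is 2 − 1 = 1 and tw(G) ≤ 1. G has an edge, so its treewidth is at least 1. Combining the bounds, tw(G) = 1.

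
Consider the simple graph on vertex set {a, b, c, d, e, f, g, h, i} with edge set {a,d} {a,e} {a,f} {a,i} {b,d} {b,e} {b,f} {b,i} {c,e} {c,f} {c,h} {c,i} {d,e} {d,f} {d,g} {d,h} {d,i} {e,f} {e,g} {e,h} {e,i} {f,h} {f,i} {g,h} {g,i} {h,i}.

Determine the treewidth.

A width-4 tree decomposition is:
Bags: B1 = {c, e, f, h, i}  B2 = {d, e, f, h, i}  B3 = {d, e, g, h, i}  B4 = {a, d, e, f, i}  B5 = {b, d, e, f, i}
Tree: B1–B2, B2–B3, B2–B4, B4–B5
Every bag has size at most 5, so the width is 5 − 1 = 4 and tw(G) ≤ 4. On the other hand G contains the 5-clique {d, e, g, h, i}. A clique must lie in a single bag of any decomposition, so no decomposition can have width below 4. Therefore the treewidth is 4.

4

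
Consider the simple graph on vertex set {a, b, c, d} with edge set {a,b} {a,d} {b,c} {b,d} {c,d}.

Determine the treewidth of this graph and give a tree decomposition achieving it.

The largest bag has 3 vertices, giving width 2; this decomposition certifies tw(G) ≤ 2. Conversely, {b, c, d} is a clique of size 3, and the vertices of any clique must share a bag in every tree decomposition; so some bag has ≥ 3 vertices and tw(G) ≥ 2. Therefore the treewidth is 2.

Treewidth 2.
Bags: B1 = {b, c, d}  B2 = {a, b, d}
Tree: B1–B2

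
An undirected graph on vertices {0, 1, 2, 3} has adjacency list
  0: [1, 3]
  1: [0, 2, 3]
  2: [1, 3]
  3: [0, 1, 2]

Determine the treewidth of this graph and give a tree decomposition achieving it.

Each bag holds 3 vertices, so the decomposition has width 2, which upper-bounds the treewidth. For the lower bound, the 3 vertices {0, 1, 3} are pairwise adjacent, and any tree decomposition puts a clique entirely inside one bag — forcing width ≥ 2. Hence tw(G) = 2 exactly.

Treewidth 2.
Bags: B1 = {0, 1, 3}  B2 = {1, 2, 3}
Tree: B1–B2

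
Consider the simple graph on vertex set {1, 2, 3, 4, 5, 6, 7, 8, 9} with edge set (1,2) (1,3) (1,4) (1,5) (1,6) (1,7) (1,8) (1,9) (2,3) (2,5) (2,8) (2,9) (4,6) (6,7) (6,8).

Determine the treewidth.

2

A width-2 tree decomposition is:
Bags: B1 = {1, 2, 8}  B2 = {1, 2, 5}  B3 = {1, 6, 8}  B4 = {1, 4, 6}  B5 = {1, 2, 3}  B6 = {1, 6, 7}  B7 = {1, 2, 9}
Tree: B1–B2, B1–B3, B3–B4, B2–B5, B3–B6, B2–B7
Every bag has size at most 3, so the width is 3 − 1 = 2 and tw(G) ≤ 2. On the other hand G contains the 3-clique {1, 2, 8}. A clique must lie in a single bag of any decomposition, so no decomposition can have width below 2. The upper and lower bounds meet at 2, so that is the treewidth.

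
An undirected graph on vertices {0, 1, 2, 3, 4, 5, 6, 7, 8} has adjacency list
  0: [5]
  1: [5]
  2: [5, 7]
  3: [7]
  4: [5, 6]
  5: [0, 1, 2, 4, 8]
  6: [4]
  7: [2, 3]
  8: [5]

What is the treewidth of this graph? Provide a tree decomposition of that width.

Every bag has size at most 2, so the width is 2 − 1 = 1 and tw(G) ≤ 1. G has an edge, so its treewidth is at least 1. Therefore the treewidth is 1.

Treewidth 1.
Bags: B1 = {2, 7}  B2 = {2, 5}  B3 = {1, 5}  B4 = {5, 8}  B5 = {4, 5}  B6 = {4, 6}  B7 = {0, 5}  B8 = {3, 7}
Tree: B1–B2, B2–B3, B2–B4, B3–B5, B5–B6, B4–B7, B1–B8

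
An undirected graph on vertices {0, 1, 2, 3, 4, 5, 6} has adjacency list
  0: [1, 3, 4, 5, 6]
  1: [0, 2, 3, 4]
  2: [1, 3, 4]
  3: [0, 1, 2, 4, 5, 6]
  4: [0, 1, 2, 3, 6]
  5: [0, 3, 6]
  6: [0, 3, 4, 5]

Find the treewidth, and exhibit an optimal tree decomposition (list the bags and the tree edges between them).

Each bag holds 4 vertices, so the decomposition has width 3, which upper-bounds the treewidth. For the lower bound, the 4 vertices {0, 1, 3, 4} are pairwise adjacent, and any tree decomposition puts a clique entirely inside one bag — forcing width ≥ 3. Therefore the treewidth is 3.

Treewidth 3.
One optimal decomposition is:
Bags: B1 = {1, 2, 3, 4}  B2 = {0, 1, 3, 4}  B3 = {0, 3, 4, 6}  B4 = {0, 3, 5, 6}
Tree: B1–B2, B2–B3, B3–B4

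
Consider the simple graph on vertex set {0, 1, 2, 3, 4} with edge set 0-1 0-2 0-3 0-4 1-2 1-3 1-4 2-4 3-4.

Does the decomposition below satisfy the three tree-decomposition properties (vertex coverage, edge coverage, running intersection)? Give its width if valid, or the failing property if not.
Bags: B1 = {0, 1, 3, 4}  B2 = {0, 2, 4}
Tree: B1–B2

No — edge (1,2) lies in no bag.

A tree decomposition must satisfy three properties: every vertex lies in some bag; for every edge, both endpoints lie together in some bag; and for every vertex, the bags containing it form a connected subtree. Here edge (1,2) lies in no bag, so the decomposition is invalid.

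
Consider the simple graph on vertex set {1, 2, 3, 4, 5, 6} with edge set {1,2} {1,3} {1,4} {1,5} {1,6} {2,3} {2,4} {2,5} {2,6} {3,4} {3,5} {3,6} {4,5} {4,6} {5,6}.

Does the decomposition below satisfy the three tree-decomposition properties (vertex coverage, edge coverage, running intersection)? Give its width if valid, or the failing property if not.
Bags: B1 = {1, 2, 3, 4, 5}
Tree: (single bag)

A tree decomposition must satisfy three properties: every vertex lies in some bag; for every edge, both endpoints lie together in some bag; and for every vertex, the bags containing it form a connected subtree. Here vertex 6 appears in no bag, so the decomposition is invalid.

No — vertex 6 appears in no bag.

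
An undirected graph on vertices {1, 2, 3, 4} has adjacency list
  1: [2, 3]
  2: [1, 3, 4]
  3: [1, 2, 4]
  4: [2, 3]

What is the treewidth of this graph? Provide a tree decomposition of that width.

The largest bag has 3 vertices, giving width 2; this decomposition certifies tw(G) ≤ 2. On the other hand G contains the 3-clique {1, 2, 3}. A clique must lie in a single bag of any decomposition, so no decomposition can have width below 2. Hence tw(G) = 2 exactly.

Treewidth 2.
One such decomposition:
Bags: B1 = {2, 3, 4}  B2 = {1, 2, 3}
Tree: B1–B2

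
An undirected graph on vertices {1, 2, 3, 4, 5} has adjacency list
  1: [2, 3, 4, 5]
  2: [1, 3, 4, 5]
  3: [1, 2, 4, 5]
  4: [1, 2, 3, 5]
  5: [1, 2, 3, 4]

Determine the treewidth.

4

A width-4 tree decomposition is:
Bags: B1 = {1, 2, 3, 4, 5}
Tree: (single bag)
With just one bag of size 5, the width is 5 − 1 = 4, so tw(G) ≤ 4. On the other hand G contains the 5-clique {1, 2, 3, 4, 5}. A clique must lie in a single bag of any decomposition, so no decomposition can have width below 4. Hence tw(G) = 4 exactly.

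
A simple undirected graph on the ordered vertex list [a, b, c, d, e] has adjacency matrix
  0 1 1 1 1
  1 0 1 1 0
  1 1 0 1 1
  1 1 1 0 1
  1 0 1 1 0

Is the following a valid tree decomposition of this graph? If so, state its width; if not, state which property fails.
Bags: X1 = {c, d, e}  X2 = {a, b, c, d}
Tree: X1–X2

A tree decomposition must satisfy three properties: every vertex lies in some bag; for every edge, both endpoints lie together in some bag; and for every vertex, the bags containing it form a connected subtree. Here edge (a,e) lies in no bag, so the decomposition is invalid.

No — edge (a,e) lies in no bag.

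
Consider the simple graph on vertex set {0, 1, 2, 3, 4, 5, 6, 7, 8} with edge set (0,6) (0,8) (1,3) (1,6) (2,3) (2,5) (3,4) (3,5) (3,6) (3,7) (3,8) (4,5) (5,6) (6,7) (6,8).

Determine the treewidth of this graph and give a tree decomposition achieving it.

Treewidth 2.
One such decomposition:
Bags: B1 = {3, 6, 7}  B2 = {3, 6, 8}  B3 = {1, 3, 6}  B4 = {3, 5, 6}  B5 = {0, 6, 8}  B6 = {3, 4, 5}  B7 = {2, 3, 5}
Tree: B1–B2, B2–B3, B3–B4, B2–B5, B4–B6, B4–B7

The largest bag has 3 vertices, giving width 2; this decomposition certifies tw(G) ≤ 2. For the lower bound, the 3 vertices {0, 6, 8} are pairwise adjacent, and any tree decomposition puts a clique entirely inside one bag — forcing width ≥ 2. The upper and lower bounds meet at 2, so that is the treewidth.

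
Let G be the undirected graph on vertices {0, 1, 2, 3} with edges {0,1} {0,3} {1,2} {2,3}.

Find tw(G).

2

A width-2 tree decomposition is:
Bags: B1 = {0, 2, 3}  B2 = {0, 1, 2}
Tree: B1–B2
The largest bag has 3 vertices, giving width 2; this decomposition certifies tw(G) ≤ 2. The edges 2–3–0–1–2 form a cycle, so G is not a tree and its treewidth is at least 2. Hence tw(G) = 2 exactly.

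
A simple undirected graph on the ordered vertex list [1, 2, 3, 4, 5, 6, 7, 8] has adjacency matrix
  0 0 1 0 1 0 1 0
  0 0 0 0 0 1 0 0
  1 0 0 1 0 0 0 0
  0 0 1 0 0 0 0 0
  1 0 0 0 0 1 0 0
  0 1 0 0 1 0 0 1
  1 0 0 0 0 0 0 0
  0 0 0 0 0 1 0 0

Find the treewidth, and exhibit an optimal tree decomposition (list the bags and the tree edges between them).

Treewidth 1.
One such decomposition:
Bags: B1 = {1, 3}  B2 = {1, 7}  B3 = {1, 5}  B4 = {3, 4}  B5 = {5, 6}  B6 = {6, 8}  B7 = {2, 6}
Tree: B1–B2, B2–B3, B1–B4, B3–B5, B5–B6, B5–B7

Each bag holds 2 vertices, so the decomposition has width 1, which upper-bounds the treewidth. Any graph with an edge has treewidth ≥ 1, and G has the edge 1–3. Combining the bounds, tw(G) = 1.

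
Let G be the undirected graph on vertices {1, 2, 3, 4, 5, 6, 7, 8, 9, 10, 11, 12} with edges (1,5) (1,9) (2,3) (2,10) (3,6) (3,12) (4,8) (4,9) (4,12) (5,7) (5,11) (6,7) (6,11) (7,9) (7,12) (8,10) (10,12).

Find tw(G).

A width-3 tree decomposition is:
Bags: B1 = {1, 5, 6, 11}  B2 = {1, 5, 6, 7}  B3 = {1, 6, 7, 9}  B4 = {3, 6, 7, 9}  B5 = {3, 7, 9, 12}  B6 = {3, 4, 9, 12}  B7 = {2, 3, 4, 12}  B8 = {2, 4, 10, 12}  B9 = {2, 4, 8, 10}
Tree: B1–B2, B2–B3, B3–B4, B4–B5, B5–B6, B6–B7, B7–B8, B8–B9
Every bag has size at most 4, so the width is 4 − 1 = 3 and tw(G) ≤ 3. For the lower bound: the 4 vertex sets {1,5,11}, {6}, {7}, {3,4,9,12} are disjoint, each induces a connected subgraph, and every pair is joined by at least one edge of G. Contracting each set to a single vertex therefore yields K_{4} as a minor, and since treewidth is minor-monotone, tw(G) ≥ tw(K_{4}) = 3. Hence tw(G) = 3 exactly.

3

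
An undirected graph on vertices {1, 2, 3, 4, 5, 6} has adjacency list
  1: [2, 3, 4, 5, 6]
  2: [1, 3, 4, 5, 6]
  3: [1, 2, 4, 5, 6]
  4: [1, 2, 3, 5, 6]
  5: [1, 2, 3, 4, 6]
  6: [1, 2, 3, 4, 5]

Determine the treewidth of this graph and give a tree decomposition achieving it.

A single bag containing all 6 vertices is trivially a valid decomposition of width 5. On the other hand G contains the 6-clique {1, 2, 3, 4, 5, 6}. A clique must lie in a single bag of any decomposition, so no decomposition can have width below 5. Combining the bounds, tw(G) = 5.

Treewidth 5.
One such decomposition:
Bags: B1 = {1, 2, 3, 4, 5, 6}
Tree: (single bag)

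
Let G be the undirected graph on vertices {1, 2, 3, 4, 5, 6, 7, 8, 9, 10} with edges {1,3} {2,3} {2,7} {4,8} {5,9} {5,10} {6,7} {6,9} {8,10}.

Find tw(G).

A width-1 tree decomposition is:
Bags: B1 = {1, 3}  B2 = {2, 3}  B3 = {2, 7}  B4 = {6, 7}  B5 = {6, 9}  B6 = {5, 9}  B7 = {5, 10}  B8 = {8, 10}  B9 = {4, 8}
Tree: B1–B2, B2–B3, B3–B4, B4–B5, B5–B6, B6–B7, B7–B8, B8–B9
The largest bag has 2 vertices, giving width 1; this decomposition certifies tw(G) ≤ 1. Since G has at least one edge (e.g. 1–3), it is not an edgeless graph, so tw(G) ≥ 1. Therefore the treewidth is 1.

1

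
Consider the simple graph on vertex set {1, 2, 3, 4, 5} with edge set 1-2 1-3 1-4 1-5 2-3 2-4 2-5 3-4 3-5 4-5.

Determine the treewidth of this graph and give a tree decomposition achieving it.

Treewidth 4.
One optimal decomposition is:
Bags: B1 = {1, 2, 3, 4, 5}
Tree: (single bag)

A single bag containing all 5 vertices is trivially a valid decomposition of width 4. Conversely, {1, 2, 3, 4, 5} is a clique of size 5, and the vertices of any clique must share a bag in every tree decomposition; so some bag has ≥ 5 vertices and tw(G) ≥ 4. Hence tw(G) = 4 exactly.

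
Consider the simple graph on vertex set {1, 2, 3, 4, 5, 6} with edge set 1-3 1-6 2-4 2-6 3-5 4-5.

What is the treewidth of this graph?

2

A width-2 tree decomposition is:
Bags: B1 = {1, 2, 6}  B2 = {1, 2, 4}  B3 = {1, 4, 5}  B4 = {1, 3, 5}
Tree: B1–B2, B2–B3, B3–B4
Every bag has size at most 3, so the width is 3 − 1 = 2 and tw(G) ≤ 2. The edges 1–6–2–4–5–3–1 form a cycle, so G is not a tree and its treewidth is at least 2. Combining the bounds, tw(G) = 2.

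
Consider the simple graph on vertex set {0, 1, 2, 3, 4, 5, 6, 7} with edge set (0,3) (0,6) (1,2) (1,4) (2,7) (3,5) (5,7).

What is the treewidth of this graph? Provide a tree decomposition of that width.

Treewidth 1.
One optimal decomposition is:
Bags: B1 = {1, 4}  B2 = {1, 2}  B3 = {2, 7}  B4 = {5, 7}  B5 = {3, 5}  B6 = {0, 3}  B7 = {0, 6}
Tree: B1–B2, B2–B3, B3–B4, B4–B5, B5–B6, B6–B7

The largest bag has 2 vertices, giving width 1; this decomposition certifies tw(G) ≤ 1. G has an edge, so its treewidth is at least 1. Therefore the treewidth is 1.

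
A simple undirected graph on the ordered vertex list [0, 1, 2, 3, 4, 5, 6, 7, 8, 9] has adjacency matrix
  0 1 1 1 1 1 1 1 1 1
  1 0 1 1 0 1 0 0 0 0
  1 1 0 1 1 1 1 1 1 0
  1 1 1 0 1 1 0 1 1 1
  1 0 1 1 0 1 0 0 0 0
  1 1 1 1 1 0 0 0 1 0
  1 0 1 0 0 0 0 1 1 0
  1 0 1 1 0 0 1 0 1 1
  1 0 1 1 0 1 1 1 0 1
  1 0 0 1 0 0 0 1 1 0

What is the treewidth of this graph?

A width-4 tree decomposition is:
Bags: B1 = {0, 2, 3, 7, 8}  B2 = {0, 2, 3, 5, 8}  B3 = {0, 2, 3, 4, 5}  B4 = {0, 1, 2, 3, 5}  B5 = {0, 2, 6, 7, 8}  B6 = {0, 3, 7, 8, 9}
Tree: B1–B2, B2–B3, B2–B4, B1–B5, B1–B6
The largest bag has 5 vertices, giving width 4; this decomposition certifies tw(G) ≤ 4. On the other hand G contains the 5-clique {0, 3, 7, 8, 9}. A clique must lie in a single bag of any decomposition, so no decomposition can have width below 4. Combining the bounds, tw(G) = 4.

4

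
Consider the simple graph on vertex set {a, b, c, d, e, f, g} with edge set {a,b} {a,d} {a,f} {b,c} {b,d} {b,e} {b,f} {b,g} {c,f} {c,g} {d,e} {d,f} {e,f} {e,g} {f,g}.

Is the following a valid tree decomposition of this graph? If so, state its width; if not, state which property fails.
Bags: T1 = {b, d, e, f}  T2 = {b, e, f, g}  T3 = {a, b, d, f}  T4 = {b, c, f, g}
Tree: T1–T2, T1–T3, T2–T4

Yes; width 3.

Every vertex of G appears in some bag (union = {a, b, c, d, e, f, g}); every edge is covered by a bag; and for each vertex v the set of bags containing v is connected in the bag tree. The decomposition is therefore valid. The largest bag has 4 vertices, so the width is 3.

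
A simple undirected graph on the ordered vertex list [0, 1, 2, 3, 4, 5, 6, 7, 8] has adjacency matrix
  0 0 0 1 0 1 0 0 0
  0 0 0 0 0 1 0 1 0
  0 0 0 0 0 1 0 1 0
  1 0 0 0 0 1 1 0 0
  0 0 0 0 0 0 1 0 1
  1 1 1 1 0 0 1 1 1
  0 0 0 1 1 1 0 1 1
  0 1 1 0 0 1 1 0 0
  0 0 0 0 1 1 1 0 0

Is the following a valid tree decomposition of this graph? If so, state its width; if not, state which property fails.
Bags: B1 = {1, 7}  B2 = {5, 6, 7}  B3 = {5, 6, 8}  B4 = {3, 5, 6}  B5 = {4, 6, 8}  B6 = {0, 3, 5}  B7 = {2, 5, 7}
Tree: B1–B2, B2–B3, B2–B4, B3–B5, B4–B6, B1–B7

No — edge (5,1) lies in no bag.

A tree decomposition must satisfy three properties: every vertex lies in some bag; for every edge, both endpoints lie together in some bag; and for every vertex, the bags containing it form a connected subtree. Here edge (5,1) lies in no bag, so the decomposition is invalid.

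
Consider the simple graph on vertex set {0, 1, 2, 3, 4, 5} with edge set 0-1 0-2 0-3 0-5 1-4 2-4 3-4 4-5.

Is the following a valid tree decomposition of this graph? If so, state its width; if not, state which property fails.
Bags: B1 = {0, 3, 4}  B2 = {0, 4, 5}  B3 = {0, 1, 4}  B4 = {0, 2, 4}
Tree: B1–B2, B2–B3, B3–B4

Every vertex of G appears in some bag (union = {0, 1, 2, 3, 4, 5}); every edge is covered by a bag; and for each vertex v the set of bags containing v is connected in the bag tree. The decomposition is therefore valid. The largest bag has 3 vertices, so the width is 2.

Yes; width 2.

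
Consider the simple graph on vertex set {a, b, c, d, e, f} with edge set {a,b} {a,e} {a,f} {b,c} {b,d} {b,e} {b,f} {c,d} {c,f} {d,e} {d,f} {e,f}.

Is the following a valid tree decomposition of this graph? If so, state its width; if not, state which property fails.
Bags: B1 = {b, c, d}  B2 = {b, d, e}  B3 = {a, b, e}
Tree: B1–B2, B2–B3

No — vertex f appears in no bag.

A tree decomposition must satisfy three properties: every vertex lies in some bag; for every edge, both endpoints lie together in some bag; and for every vertex, the bags containing it form a connected subtree. Here vertex f appears in no bag, so the decomposition is invalid.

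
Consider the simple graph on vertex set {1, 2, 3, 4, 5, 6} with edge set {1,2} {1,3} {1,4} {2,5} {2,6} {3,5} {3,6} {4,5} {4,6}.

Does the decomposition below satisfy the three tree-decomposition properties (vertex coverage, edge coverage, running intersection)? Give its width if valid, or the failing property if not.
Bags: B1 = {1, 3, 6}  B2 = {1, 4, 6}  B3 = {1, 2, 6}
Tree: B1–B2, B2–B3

No — vertex 5 appears in no bag.

A tree decomposition must satisfy three properties: every vertex lies in some bag; for every edge, both endpoints lie together in some bag; and for every vertex, the bags containing it form a connected subtree. Here vertex 5 appears in no bag, so the decomposition is invalid.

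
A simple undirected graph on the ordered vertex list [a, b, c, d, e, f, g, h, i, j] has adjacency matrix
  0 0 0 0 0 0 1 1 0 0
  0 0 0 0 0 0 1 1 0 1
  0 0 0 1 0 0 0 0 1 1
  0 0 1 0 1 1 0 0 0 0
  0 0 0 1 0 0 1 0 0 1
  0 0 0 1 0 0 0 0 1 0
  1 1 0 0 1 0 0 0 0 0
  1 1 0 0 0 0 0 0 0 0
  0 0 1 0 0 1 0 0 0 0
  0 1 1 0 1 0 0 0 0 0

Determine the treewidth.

2

A width-2 tree decomposition is:
Bags: B1 = {a, g, h}  B2 = {b, g, h}  B3 = {b, e, g}  B4 = {b, e, j}  B5 = {d, e, j}  B6 = {c, d, j}  B7 = {c, d, f}  B8 = {c, f, i}
Tree: B1–B2, B2–B3, B3–B4, B4–B5, B5–B6, B6–B7, B7–B8
Each bag holds 3 vertices, so the decomposition has width 2, which upper-bounds the treewidth. Since a–h–b–g–a is a cycle in G, G is not acyclic. Forests are exactly the graphs of treewidth ≤ 1, so tw(G) ≥ 2. Therefore the treewidth is 2.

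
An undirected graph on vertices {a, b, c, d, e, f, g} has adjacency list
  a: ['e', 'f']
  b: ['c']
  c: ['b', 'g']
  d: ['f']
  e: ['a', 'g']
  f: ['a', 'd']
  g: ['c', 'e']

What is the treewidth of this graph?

1

A width-1 tree decomposition is:
Bags: B1 = {d, f}  B2 = {a, f}  B3 = {a, e}  B4 = {e, g}  B5 = {c, g}  B6 = {b, c}
Tree: B1–B2, B2–B3, B3–B4, B4–B5, B5–B6
Every bag has size at most 2, so the width is 2 − 1 = 1 and tw(G) ≤ 1. G has an edge, so its treewidth is at least 1. The upper and lower bounds meet at 1, so that is the treewidth.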